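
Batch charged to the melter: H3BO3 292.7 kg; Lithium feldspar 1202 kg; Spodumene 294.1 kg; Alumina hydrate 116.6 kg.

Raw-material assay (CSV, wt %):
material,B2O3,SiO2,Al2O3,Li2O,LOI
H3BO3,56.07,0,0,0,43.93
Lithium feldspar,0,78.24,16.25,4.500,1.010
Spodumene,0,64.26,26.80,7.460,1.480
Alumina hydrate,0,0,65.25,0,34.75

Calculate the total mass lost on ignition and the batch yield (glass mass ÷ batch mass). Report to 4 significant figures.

LOI loss = 185.6 kg; glass = 1720 kg; yield = 90.26%

Each numeric step maintains exact precision at every stage — the intermediate values appear rounded to 4 significant figures between the steps; every reported value takes a single rounding. Derived quantities are re-derived in full float precision (LOI, the yield, net glass mass, four oxide percentages, totals) using the weight values on 1720 kg of glass, as given in the problem or answer text.
Ignition loss by material:
  H3BO3: 292.7 × 0.4393 = 128.6 kg
  Lithium feldspar: 1202 × 0.01010 = 12.14 kg
  Spodumene: 294.1 × 0.01480 = 4.353 kg
  Alumina hydrate: 116.6 × 0.3475 = 40.52 kg
Total LOI = 185.6 kg
Glass = batch − LOI = 1905 − 185.6 = 1720 kg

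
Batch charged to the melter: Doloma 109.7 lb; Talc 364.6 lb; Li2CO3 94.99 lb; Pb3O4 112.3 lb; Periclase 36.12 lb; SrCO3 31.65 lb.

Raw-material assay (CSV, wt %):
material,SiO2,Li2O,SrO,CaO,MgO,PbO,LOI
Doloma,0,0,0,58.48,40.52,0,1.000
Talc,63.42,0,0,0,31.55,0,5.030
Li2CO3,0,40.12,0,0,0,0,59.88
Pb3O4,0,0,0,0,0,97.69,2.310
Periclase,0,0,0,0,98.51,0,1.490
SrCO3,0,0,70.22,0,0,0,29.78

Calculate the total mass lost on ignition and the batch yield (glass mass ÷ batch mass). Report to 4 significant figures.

The working math carries full float precision all the way through. Working values are shown rounded to four significant figures between the steps; a single rounding yields each reported result. All derived quantities are carried from the batch weights at 660.5 lb of glass at exact precision (yield, totals, LOI, net glass mass, six oxide percentages), as written in the problem or the answer.
Each material's LOI contribution:
  Doloma: 109.7 × 0.01000 = 1.097 lb
  Talc: 364.6 × 0.05030 = 18.34 lb
  Li2CO3: 94.99 × 0.5988 = 56.88 lb
  Pb3O4: 112.3 × 0.02310 = 2.594 lb
  Periclase: 36.12 × 0.01490 = 0.5382 lb
  SrCO3: 31.65 × 0.2978 = 9.425 lb
Total LOI = 88.87 lb
Glass = batch − LOI = 749.4 − 88.87 = 660.5 lb

LOI loss = 88.87 lb; glass = 660.5 lb; yield = 88.14%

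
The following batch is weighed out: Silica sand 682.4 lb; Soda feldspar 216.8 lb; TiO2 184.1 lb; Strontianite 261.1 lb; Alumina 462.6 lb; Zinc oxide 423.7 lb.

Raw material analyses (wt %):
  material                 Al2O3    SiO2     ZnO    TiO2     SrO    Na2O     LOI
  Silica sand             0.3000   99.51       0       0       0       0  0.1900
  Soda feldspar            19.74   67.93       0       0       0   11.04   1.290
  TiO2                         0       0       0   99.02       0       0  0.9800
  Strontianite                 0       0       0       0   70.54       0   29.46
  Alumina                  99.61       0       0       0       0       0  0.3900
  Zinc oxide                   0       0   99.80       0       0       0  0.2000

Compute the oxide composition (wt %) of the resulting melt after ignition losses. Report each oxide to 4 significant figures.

The intermediate values are printed, rounded to 4 significant digits, within the worked lines; the whole derivation maintains full precision in all steps; a single rounding produces each reported figure — the derived quantities are carried at exact precision (yield, the six compositions, totals, glass mass, LOI) from the batch weights on 2145 lb of glass, as written in the problem or the answer.
Delivered oxide masses:
  Al2O3: 682.4·0.003000 + 216.8·0.1974 + 462.6·0.9961 = 505.6 lb
  SiO2: 682.4·0.9951 + 216.8·0.6793 = 826.3 lb
  ZnO: 423.7·0.9980 = 422.9 lb
  TiO2: 184.1·0.9902 = 182.3 lb
  SrO: 261.1·0.7054 = 184.2 lb
  Na2O: 216.8·0.1104 = 23.93 lb
LOI: 682.4·0.001900 + 216.8·0.01290 + 184.1·0.009800 + 261.1·0.2946 + 462.6·0.003900 + 423.7·0.002000 = 85.47 lb
batch − LOI leaves glass = 2231 − 85.47 = 2145 lb (consistent with Σ oxide mass)
percent share: oxide ÷ glass, ×100

Glass mass = 2145 lb (batch 2231 − LOI 85.47).
Composition: Al2O3 23.57%, SiO2 38.52%, ZnO 19.71%, TiO2 8.498%, SrO 8.586%, Na2O 1.116%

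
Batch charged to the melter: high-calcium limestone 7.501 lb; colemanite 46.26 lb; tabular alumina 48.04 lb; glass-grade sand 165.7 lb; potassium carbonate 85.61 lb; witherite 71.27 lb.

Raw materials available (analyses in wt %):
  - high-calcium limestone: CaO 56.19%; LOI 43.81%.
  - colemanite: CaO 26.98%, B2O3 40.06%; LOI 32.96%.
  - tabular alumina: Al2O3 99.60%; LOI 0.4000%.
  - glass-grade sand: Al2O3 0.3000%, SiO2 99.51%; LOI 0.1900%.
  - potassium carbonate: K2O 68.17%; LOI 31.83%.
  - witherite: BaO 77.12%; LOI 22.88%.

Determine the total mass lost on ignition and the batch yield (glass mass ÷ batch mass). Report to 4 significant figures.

LOI loss = 62.60 lb; glass = 361.8 lb; yield = 85.25%

Every computation maintains full precision from first step to last — intermediates are printed, with 4-significant-figure rounding, as written. Every reported figure includes exactly one rounding. All derived quantities (the six compositions, ignition loss, the totals, net glass mass, yield) are recomputed at full precision using the weight values at 361.8 lb of glass as they appear in the problem or answer text.
Loss on ignition, line by line:
  high-calcium limestone: 7.501 × 0.4381 = 3.286 lb
  colemanite: 46.26 × 0.3296 = 15.25 lb
  tabular alumina: 48.04 × 0.004000 = 0.1922 lb
  glass-grade sand: 165.7 × 0.001900 = 0.3148 lb
  potassium carbonate: 85.61 × 0.3183 = 27.25 lb
  witherite: 71.27 × 0.2288 = 16.31 lb
Total LOI = 62.60 lb
Glass = batch − LOI = 424.4 − 62.60 = 361.8 lb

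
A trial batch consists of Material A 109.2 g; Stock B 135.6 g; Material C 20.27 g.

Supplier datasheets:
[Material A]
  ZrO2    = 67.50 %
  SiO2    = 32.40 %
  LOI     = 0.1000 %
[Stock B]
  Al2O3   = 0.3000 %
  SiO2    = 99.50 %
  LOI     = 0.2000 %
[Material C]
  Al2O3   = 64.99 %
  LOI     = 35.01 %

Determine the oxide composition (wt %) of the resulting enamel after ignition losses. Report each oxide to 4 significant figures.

Each numeric step runs at exact precision at each step; working values are printed rounded off to 4 significant digits within the worked lines; each reported figure carries a single rounding. All derived quantities, which include the yield, net glass mass, three oxide percentages, totals, ignition loss, are rebuilt at full precision, precisely as stated by problem or answer, using the weight values at 257.6 g of glass.
Oxide-by-oxide delivered mass:
  Al2O3: 135.6·0.003000 + 20.27·0.6499 = 13.58 g
  ZrO2: 109.2·0.6750 = 73.71 g
  SiO2: 109.2·0.3240 + 135.6·0.9950 = 170.3 g
LOI: 109.2·0.001000 + 135.6·0.002000 + 20.27·0.3501 = 7.477 g
Net of LOI, the glass mass = 265.1 − 7.477 = 257.6 g (matching Σ of the oxides)
wt % = oxide mass / glass mass × 100

Glass mass = 257.6 g (batch 265.1 − LOI 7.477).
Composition: Al2O3 5.272%, ZrO2 28.61%, SiO2 66.11%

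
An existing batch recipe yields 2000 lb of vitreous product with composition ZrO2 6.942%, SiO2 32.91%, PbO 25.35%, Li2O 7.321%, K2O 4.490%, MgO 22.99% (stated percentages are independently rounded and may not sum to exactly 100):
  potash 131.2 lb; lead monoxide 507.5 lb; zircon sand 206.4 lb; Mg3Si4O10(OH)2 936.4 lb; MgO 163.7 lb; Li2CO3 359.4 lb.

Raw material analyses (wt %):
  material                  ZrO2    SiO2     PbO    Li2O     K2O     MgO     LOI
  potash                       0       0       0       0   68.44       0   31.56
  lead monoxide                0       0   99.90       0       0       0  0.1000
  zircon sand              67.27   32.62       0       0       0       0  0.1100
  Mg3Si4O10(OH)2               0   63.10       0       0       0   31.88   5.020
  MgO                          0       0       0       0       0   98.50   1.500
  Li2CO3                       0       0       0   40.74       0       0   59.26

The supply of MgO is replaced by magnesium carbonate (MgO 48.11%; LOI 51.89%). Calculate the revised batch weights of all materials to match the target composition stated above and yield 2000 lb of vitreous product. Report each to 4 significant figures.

Revised batch per 2000 lb vitreous product:
  potash: 131.2 lb
  lead monoxide: 507.5 lb
  zircon sand: 206.4 lb
  Mg3Si4O10(OH)2: 936.4 lb
  magnesium carbonate: 335.2 lb
  Li2CO3: 359.4 lb
Total batch = 2476 lb; LOI loss = 476.1 lb

The working math holds full float precision through every step — in-progress results are shown, rounded to four significant digits, across the worked steps — every reported result is rounded a single time. All derived quantities (the totals, the yield, six oxide percentages, glass mass, LOI) are computed in exact precision from the weighed amounts at 2000 lb of glass exactly as printed in either problem or answer.
Target masses of each oxide per 2000 lb vitreous product:
  ZrO2: 6.942% × 2000 = 138.8 lb
  SiO2: 32.91% × 2000 = 658.2 lb
  PbO: 25.35% × 2000 = 507.0 lb
  Li2O: 7.321% × 2000 = 146.4 lb
  K2O: 4.490% × 2000 = 89.80 lb
  MgO: 22.99% × 2000 = 459.8 lb
Mass-balance tally per oxide using the reported weights, for the quoted basis mass (sum by sum, the targets are met modulo rounding of the values):
  ZrO2: 206.4·0.6727 = 138.8 lb (target 138.8 lb)
  SiO2: 206.4·0.3262 + 936.4·0.6310 = 658.2 lb (target 658.2 lb)
  PbO: 507.5·0.9990 = 507.0 lb (target 507.0 lb)
  Li2O: 359.4·0.4074 = 146.4 lb (target 146.4 lb)
  K2O: 131.2·0.6844 = 89.79 lb (target 89.80 lb)
  MgO: 936.4·0.3188 + 335.2·0.4811 = 459.8 lb (target 459.8 lb)
Glass-mass closure: Σ batch − LOI loss = 2000 lb (targets for the oxides total 2000 lb; against the stated basis, 2000 lb — differing by rounding only).
Summing the batch: Σ batch = 2476 lb; the LOI term Σ batch·LOI equals 476.1 lb; glass ÷ batch gives a yield of 80.77%.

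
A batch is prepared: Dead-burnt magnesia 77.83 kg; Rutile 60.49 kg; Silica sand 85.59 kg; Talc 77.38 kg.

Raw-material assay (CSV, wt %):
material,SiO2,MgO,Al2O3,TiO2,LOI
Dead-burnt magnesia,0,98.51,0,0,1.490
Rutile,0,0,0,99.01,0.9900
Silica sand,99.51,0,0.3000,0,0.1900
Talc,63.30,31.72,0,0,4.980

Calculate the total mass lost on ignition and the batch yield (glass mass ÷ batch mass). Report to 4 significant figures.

The working math keeps full precision in every operation. The intermediate values are shown (rounded to 4 significant digits) within the worked lines — a single rounding completes every reported number. The derived quantities, including net glass mass, the yield, LOI, the four compositions, the totals, are carried from the weighed amounts for 295.5 kg of glass at exact precision, as they appear in the problem or the answer.
Material-by-material LOI:
  Dead-burnt magnesia: 77.83 × 0.01490 = 1.160 kg
  Rutile: 60.49 × 0.009900 = 0.5989 kg
  Silica sand: 85.59 × 0.001900 = 0.1626 kg
  Talc: 77.38 × 0.04980 = 3.854 kg
Total LOI = 5.775 kg
Glass = batch − LOI = 301.3 − 5.775 = 295.5 kg

LOI loss = 5.775 kg; glass = 295.5 kg; yield = 98.08%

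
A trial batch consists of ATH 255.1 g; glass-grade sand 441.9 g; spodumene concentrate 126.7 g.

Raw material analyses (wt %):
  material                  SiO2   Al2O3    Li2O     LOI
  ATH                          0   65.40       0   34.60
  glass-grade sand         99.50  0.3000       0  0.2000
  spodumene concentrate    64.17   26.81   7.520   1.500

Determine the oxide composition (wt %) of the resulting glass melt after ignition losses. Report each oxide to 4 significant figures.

Values along the way appear rounded off to 4 significant digits in the printout — every computation holds full precision through every step — every reported number undergoes a single rounding; all derived quantities are re-derived at exact precision (net glass mass, the totals, the yield, three oxide percentages, ignition loss) using the weight values on 732.7 g of glass as written in problem or answer.
Oxide-by-oxide delivered mass:
  SiO2: 441.9·0.9950 + 126.7·0.6417 = 521.0 g
  Al2O3: 255.1·0.6540 + 441.9·0.003000 + 126.7·0.2681 = 202.1 g
  Li2O: 126.7·0.07520 = 9.528 g
LOI: 255.1·0.3460 + 441.9·0.002000 + 126.7·0.01500 = 91.05 g
Resulting glass, batch − LOI: 823.7 − 91.05 = 732.7 g (the oxide masses sum to this)
each oxide over glass, ×100, is wt %

Glass mass = 732.7 g (batch 823.7 − LOI 91.05).
Composition: SiO2 71.11%, Al2O3 27.59%, Li2O 1.300%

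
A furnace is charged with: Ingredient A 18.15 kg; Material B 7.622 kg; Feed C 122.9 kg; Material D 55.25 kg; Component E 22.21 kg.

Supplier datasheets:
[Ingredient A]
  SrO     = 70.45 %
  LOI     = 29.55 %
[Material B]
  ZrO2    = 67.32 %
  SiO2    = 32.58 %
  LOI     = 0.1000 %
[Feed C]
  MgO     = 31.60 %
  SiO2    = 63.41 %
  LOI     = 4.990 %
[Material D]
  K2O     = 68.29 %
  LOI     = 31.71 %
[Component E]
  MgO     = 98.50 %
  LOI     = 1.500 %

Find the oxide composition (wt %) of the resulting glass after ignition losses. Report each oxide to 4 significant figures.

Values along the way are printed (rounded to 4 significant digits) in the working; every computation runs at full precision at all times. Exactly one rounding goes into every reported figure. All derived quantities, which include ignition loss, the five compositions, the yield, totals, net glass mass, are re-derived in full precision, as quoted within the problem or the answer, from the weighed amounts at 196.8 kg of glass.
Oxide-by-oxide delivered mass:
  ZrO2: 7.622·0.6732 = 5.131 kg
  SrO: 18.15·0.7045 = 12.79 kg
  MgO: 122.9·0.3160 + 22.21·0.9850 = 60.71 kg
  SiO2: 7.622·0.3258 + 122.9·0.6341 = 80.41 kg
  K2O: 55.25·0.6829 = 37.73 kg
LOI: 18.15·0.2955 + 7.622·0.001000 + 122.9·0.04990 + 55.25·0.3171 + 22.21·0.01500 = 29.36 kg
batch − LOI leaves glass = 226.1 − 29.36 = 196.8 kg (matching Σ of the oxides)
wt % = 100 × oxide mass / glass mass

Glass mass = 196.8 kg (batch 226.1 − LOI 29.36).
Composition: ZrO2 2.608%, SrO 6.498%, MgO 30.85%, SiO2 40.87%, K2O 19.17%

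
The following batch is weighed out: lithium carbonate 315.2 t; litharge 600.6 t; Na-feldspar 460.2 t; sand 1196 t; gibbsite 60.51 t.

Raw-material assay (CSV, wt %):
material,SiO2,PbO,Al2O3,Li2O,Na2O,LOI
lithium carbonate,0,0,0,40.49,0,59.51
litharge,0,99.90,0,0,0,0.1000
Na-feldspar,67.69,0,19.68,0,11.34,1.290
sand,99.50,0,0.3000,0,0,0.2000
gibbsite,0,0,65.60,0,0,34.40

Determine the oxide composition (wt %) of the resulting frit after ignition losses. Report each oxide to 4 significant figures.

Each numeric step carries exact precision through every step. Intermediates are rounded to 4 significant digits when quoted. Each reported figure receives exactly one rounding; all derived quantities, which include the totals, ignition loss, the five compositions, glass mass, yield, are re-derived in full float precision, exactly as shown in either problem or answer, from the weighed amounts for 2415 t of glass.
Oxide-by-oxide delivered mass:
  SiO2: 460.2·0.6769 + 1196·0.9950 = 1502 t
  PbO: 600.6·0.9990 = 600.0 t
  Al2O3: 460.2·0.1968 + 1196·0.003000 + 60.51·0.6560 = 133.8 t
  Li2O: 315.2·0.4049 = 127.6 t
  Na2O: 460.2·0.1134 = 52.19 t
LOI: 315.2·0.5951 + 600.6·0.001000 + 460.2·0.01290 + 1196·0.002000 + 60.51·0.3440 = 217.3 t
batch − LOI leaves glass = 2633 − 217.3 = 2415 t (= the summed oxide contributions)
wt %: oxide over glass, times 100

Glass mass = 2415 t (batch 2633 − LOI 217.3).
Composition: SiO2 62.17%, PbO 24.84%, Al2O3 5.542%, Li2O 5.284%, Na2O 2.161%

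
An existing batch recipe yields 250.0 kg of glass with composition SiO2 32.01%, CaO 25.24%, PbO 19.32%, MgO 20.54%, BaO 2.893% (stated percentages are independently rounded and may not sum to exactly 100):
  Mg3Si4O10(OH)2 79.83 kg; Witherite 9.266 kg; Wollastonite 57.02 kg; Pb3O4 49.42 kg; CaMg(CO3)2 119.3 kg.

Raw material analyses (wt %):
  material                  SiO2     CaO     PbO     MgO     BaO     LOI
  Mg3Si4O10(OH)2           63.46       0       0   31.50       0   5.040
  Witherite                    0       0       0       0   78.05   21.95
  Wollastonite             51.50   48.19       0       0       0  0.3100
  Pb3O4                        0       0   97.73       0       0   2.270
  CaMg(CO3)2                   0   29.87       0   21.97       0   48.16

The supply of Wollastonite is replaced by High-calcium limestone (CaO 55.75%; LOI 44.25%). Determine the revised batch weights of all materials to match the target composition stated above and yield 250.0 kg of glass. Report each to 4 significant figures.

Revised batch per 250.0 kg glass:
  Mg3Si4O10(OH)2: 126.1 kg
  Witherite: 9.266 kg
  High-calcium limestone: 84.83 kg
  Pb3O4: 49.42 kg
  CaMg(CO3)2: 52.92 kg
Total batch = 322.5 kg; LOI loss = 72.53 kg

Mid-chain values are displayed, rounded to four significant digits, in the printout. All arithmetic runs at full precision at every stage. Exactly one rounding goes into every reported result. The derived quantities (yield, five oxide percentages, totals, ignition loss, net glass mass) are re-derived at full precision using the weight values per 250.0 kg of glass as written in the problem or answer text.
Target oxide masses per 250.0 kg glass:
  SiO2: 32.01% × 250.0 = 80.02 kg
  CaO: 25.24% × 250.0 = 63.10 kg
  PbO: 19.32% × 250.0 = 48.30 kg
  MgO: 20.54% × 250.0 = 51.35 kg
  BaO: 2.893% × 250.0 = 7.232 kg
Oxide-by-oxide audit applying the batch weights above, on the stated basis (each sum matches its target mass net of answer rounding effects):
  SiO2: 126.1·0.6346 = 80.02 kg (target 80.02 kg)
  CaO: 84.83·0.5575 + 52.92·0.2987 = 63.10 kg (target 63.10 kg)
  PbO: 49.42·0.9773 = 48.30 kg (target 48.30 kg)
  MgO: 126.1·0.3150 + 52.92·0.2197 = 51.35 kg (target 51.35 kg)
  BaO: 9.266·0.7805 = 7.232 kg (target 7.232 kg)
Glass-mass sanity pass: total charge less LOI = 250.0 kg (summing oxide targets gives 250.0 kg; basis as stated: 250.0 kg — any gap is answer rounding).
Whole-batch sum: Σ batch = 322.5 kg; loss to ignition Σ batch·LOI = 72.53 kg; as yield: glass ÷ batch → 77.51%.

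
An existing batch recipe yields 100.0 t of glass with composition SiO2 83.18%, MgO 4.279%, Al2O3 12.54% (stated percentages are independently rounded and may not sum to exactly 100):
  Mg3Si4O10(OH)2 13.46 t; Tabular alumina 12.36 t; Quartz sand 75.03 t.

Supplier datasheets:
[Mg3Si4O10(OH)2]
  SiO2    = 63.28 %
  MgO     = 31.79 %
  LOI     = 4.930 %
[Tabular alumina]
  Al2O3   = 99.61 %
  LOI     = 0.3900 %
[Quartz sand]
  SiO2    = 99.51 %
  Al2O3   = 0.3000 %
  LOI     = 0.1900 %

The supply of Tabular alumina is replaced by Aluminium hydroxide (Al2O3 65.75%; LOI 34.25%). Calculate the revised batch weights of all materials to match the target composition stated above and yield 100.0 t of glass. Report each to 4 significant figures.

The intermediate values are displayed (rounded to 4 significant digits) in the working. The whole derivation keeps full precision at all times. A single rounding completes every reported result; derived quantities (ignition loss, net glass mass, yield, the totals, three oxide percentages) are rebuilt using the weight values per 100.0 t of glass at exact precision, precisely as stated by the question or the answer.
The oxide mass targets at 100.0 t glass:
  SiO2: 83.18% × 100.0 = 83.18 t
  MgO: 4.279% × 100.0 = 4.279 t
  Al2O3: 12.54% × 100.0 = 12.54 t
Mass-balance tally per oxide using the reported weights, per the basis as stated (sum by sum, the targets are met exact up to rounding of places):
  SiO2: 13.46·0.6328 + 75.03·0.9951 = 83.18 t (target 83.18 t)
  MgO: 13.46·0.3179 = 4.279 t (target 4.279 t)
  Al2O3: 18.73·0.6575 + 75.03·0.003000 = 12.54 t (target 12.54 t)
Glass-mass closure: total charge less LOI = 100.0 t (oxide target masses add up to 100.0 t; basis as stated: 100.0 t — differing by rounding only).
Total batch = Σ batch = 107.2 t; Σ batch·LOI gives LOI loss = 7.221 t; yield, glass over the total, = 93.27%.

Revised batch per 100.0 t glass:
  Mg3Si4O10(OH)2: 13.46 t
  Aluminium hydroxide: 18.73 t
  Quartz sand: 75.03 t
Total batch = 107.2 t; LOI loss = 7.221 t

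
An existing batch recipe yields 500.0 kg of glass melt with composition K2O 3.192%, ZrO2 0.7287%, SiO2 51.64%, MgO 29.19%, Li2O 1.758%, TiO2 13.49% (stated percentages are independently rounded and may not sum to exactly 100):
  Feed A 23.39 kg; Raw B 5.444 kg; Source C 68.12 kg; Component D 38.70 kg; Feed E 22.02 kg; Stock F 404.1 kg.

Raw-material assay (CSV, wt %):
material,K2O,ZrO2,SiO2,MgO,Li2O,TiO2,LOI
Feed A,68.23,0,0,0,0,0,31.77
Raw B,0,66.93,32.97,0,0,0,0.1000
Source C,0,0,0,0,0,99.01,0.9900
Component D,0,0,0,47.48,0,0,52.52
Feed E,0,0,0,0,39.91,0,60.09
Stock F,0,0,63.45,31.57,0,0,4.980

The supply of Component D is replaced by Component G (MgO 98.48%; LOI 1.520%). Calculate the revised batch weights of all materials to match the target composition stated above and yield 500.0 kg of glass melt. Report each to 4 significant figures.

In-progress results appear, with 4-significant-figure rounding, in the working. All internal work holds exact precision through the solve. A single rounding finalizes every reported value. The derived quantities are computed at full float precision (the totals, ignition loss, six oxide percentages, yield, glass mass) starting from the weights on 500.0 kg of glass as set out in problem or answer.
Per-oxide target masses for 500.0 kg glass melt:
  K2O: 3.192% × 500.0 = 15.96 kg
  ZrO2: 0.7287% × 500.0 = 3.644 kg
  SiO2: 51.64% × 500.0 = 258.2 kg
  MgO: 29.19% × 500.0 = 146.0 kg
  Li2O: 1.758% × 500.0 = 8.790 kg
  TiO2: 13.49% × 500.0 = 67.45 kg
Balance tally, oxide-wise, from the weights as reported, per the basis as stated (every target is met by its sum up to rounding of the answer):
  K2O: 23.39·0.6823 = 15.96 kg (target 15.96 kg)
  ZrO2: 5.444·0.6693 = 3.644 kg (target 3.644 kg)
  SiO2: 5.444·0.3297 + 404.1·0.6345 = 258.2 kg (target 258.2 kg)
  MgO: 18.66·0.9848 + 404.1·0.3157 = 146.0 kg (target 146.0 kg)
  Li2O: 22.02·0.3991 = 8.788 kg (target 8.790 kg)
  TiO2: 68.12·0.9901 = 67.45 kg (target 67.45 kg)
Glass-mass sanity pass: total batch − LOI = 500.0 kg (per-oxide target masses sum to 500.0 kg; the stated basis being 500.0 kg — deltas are rounding alone).
Batch grand total — Σ batch = 541.7 kg; LOI loss = Σ batch·LOI = 41.75 kg; the yield ratio, glass ÷ batch: 92.29%.

Revised batch per 500.0 kg glass melt:
  Feed A: 23.39 kg
  Raw B: 5.444 kg
  Source C: 68.12 kg
  Component G: 18.66 kg
  Feed E: 22.02 kg
  Stock F: 404.1 kg
Total batch = 541.7 kg; LOI loss = 41.75 kg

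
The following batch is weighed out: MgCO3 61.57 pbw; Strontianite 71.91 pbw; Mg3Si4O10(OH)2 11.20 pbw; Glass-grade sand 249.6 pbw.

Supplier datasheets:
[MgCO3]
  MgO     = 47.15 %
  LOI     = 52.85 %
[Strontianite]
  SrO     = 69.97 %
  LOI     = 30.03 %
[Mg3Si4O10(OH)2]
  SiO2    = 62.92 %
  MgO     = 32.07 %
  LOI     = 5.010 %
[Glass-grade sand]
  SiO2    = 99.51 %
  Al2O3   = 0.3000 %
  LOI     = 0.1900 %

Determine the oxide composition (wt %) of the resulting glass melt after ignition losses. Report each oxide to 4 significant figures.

Glass mass = 339.1 pbw (batch 394.3 − LOI 55.17).
Composition: SiO2 75.32%, Al2O3 0.2208%, MgO 9.620%, SrO 14.84%

In-progress results are printed, with 4-significant-digit rounding, alongside each step — all internal work maintains full float precision at each step — each reported result is rounded a single time; the derived quantities, including four oxide percentages, net glass mass, ignition loss, the totals, yield, are re-derived from the batch weights per 339.1 pbw of glass at full precision as given in problem or answer.
Per-oxide mass from batch:
  SiO2: 11.20·0.6292 + 249.6·0.9951 = 255.4 pbw
  Al2O3: 249.6·0.003000 = 0.7488 pbw
  MgO: 61.57·0.4715 + 11.20·0.3207 = 32.62 pbw
  SrO: 71.91·0.6997 = 50.32 pbw
LOI: 61.57·0.5285 + 71.91·0.3003 + 11.20·0.05010 + 249.6·0.001900 = 55.17 pbw
Glass mass = batch − LOI = 394.3 − 55.17 = 339.1 pbw (equal to the oxide-mass sum)
oxide / glass × 100 gives the wt %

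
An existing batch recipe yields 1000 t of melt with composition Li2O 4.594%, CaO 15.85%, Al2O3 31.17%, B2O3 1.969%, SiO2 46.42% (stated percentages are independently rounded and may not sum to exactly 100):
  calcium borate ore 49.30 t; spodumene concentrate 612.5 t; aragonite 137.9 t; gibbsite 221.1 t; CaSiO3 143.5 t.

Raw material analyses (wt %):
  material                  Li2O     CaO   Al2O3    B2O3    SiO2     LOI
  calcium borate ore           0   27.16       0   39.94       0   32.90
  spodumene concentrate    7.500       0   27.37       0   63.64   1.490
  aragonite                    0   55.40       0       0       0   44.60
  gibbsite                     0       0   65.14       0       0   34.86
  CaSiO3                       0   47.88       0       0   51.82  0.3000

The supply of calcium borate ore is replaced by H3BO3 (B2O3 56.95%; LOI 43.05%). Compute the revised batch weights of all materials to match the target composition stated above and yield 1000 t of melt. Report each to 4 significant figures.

Working values appear rounded to 4 significant figures between the steps; every computation maintains exact precision all the way through; each reported number is rounded once only. Derived quantities (net glass mass, LOI, the yield, totals, five oxide percentages) are carried in full precision from the batch weights on 1000 t of glass, as written in either problem or answer.
Per-oxide target masses for 1000 t melt:
  Li2O: 4.594% × 1000 = 45.94 t
  CaO: 15.85% × 1000 = 158.5 t
  Al2O3: 31.17% × 1000 = 311.7 t
  B2O3: 1.969% × 1000 = 19.69 t
  SiO2: 46.42% × 1000 = 464.2 t
Checking each oxide sum using the reported weights, against the basis in use (each sum matches its target mass up to rounding of the answer):
  Li2O: 612.5·0.07500 = 45.94 t (target 45.94 t)
  CaO: 162.0·0.5540 + 143.5·0.4788 = 158.5 t (target 158.5 t)
  Al2O3: 612.5·0.2737 + 221.1·0.6514 = 311.7 t (target 311.7 t)
  B2O3: 34.57·0.5695 = 19.69 t (target 19.69 t)
  SiO2: 612.5·0.6364 + 143.5·0.5182 = 464.2 t (target 464.2 t)
Glass-mass sanity pass: whole batch net of LOI = 999.9 t (the Σ of target masses is 1000 t; versus the stated basis of 1000 t — deltas are rounding alone).
Summing the batch: Σ batch = 1174 t; ignition loss, Σ(batch × LOI) = 173.8 t; glass ÷ batch gives a yield of 85.19%.

Revised batch per 1000 t melt:
  H3BO3: 34.57 t
  spodumene concentrate: 612.5 t
  aragonite: 162.0 t
  gibbsite: 221.1 t
  CaSiO3: 143.5 t
Total batch = 1174 t; LOI loss = 173.8 t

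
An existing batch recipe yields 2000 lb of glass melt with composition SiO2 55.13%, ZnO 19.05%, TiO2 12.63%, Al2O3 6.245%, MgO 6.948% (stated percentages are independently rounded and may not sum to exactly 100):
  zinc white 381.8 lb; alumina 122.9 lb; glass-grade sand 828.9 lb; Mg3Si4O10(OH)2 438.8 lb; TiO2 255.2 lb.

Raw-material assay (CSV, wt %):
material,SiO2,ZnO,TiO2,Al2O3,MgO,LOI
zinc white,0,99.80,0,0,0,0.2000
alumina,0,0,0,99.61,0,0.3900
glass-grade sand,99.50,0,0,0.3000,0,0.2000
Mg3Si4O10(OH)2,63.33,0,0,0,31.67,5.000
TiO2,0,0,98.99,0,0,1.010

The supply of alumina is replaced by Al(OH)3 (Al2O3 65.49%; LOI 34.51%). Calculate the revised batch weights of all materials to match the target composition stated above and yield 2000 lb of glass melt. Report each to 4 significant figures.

The intermediate values are shown with 4-significant-figure rounding alongside each step; every computation keeps exact precision in all steps; every reported number takes just one rounding — the derived quantities, including glass mass, LOI, five oxide percentages, yield, totals, are carried from the batch weights for 2000 lb of glass in full precision, exactly as printed in problem or answer.
Oxide mass targets, per 2000 lb glass melt:
  SiO2: 55.13% × 2000 = 1103 lb
  ZnO: 19.05% × 2000 = 381.0 lb
  TiO2: 12.63% × 2000 = 252.6 lb
  Al2O3: 6.245% × 2000 = 124.9 lb
  MgO: 6.948% × 2000 = 139.0 lb
Sums-versus-targets review applying the batch weights above, under the basis named above (oxide sums agree with the targets inside rounding margins):
  SiO2: 828.9·0.9950 + 438.8·0.6333 = 1103 lb (target 1103 lb)
  ZnO: 381.8·0.9980 = 381.0 lb (target 381.0 lb)
  TiO2: 255.2·0.9899 = 252.6 lb (target 252.6 lb)
  Al2O3: 186.9·0.6549 + 828.9·0.003000 = 124.9 lb (target 124.9 lb)
  MgO: 438.8·0.3167 = 139.0 lb (target 139.0 lb)
Glass-mass bookkeeping: batch total minus LOI = 2000 lb (the Σ of target masses is 2000 lb; versus the stated basis of 2000 lb — differing by rounding only).
Total batch = Σ batch = 2092 lb; loss to ignition Σ batch·LOI = 91.44 lb; yield = glass ÷ total batch = 95.63%.

Revised batch per 2000 lb glass melt:
  zinc white: 381.8 lb
  Al(OH)3: 186.9 lb
  glass-grade sand: 828.9 lb
  Mg3Si4O10(OH)2: 438.8 lb
  TiO2: 255.2 lb
Total batch = 2092 lb; LOI loss = 91.44 lb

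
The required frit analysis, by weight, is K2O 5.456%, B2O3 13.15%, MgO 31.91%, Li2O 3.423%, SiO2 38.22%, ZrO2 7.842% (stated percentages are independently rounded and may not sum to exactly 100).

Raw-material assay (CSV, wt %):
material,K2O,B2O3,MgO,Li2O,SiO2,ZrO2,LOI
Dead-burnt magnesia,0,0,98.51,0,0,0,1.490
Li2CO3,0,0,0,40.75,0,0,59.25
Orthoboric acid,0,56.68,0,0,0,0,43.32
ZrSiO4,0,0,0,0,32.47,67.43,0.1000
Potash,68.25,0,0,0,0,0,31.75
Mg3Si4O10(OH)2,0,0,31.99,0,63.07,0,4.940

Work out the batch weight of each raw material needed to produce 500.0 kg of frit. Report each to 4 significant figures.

Values along the way are shown (rounded to 4 significant digits) at each printed step — every computation carries exact precision at each step; each reported figure is rounded exactly once — all derived quantities are computed in exact precision (net glass mass, totals, the yield, the six compositions, ignition loss) from the weighed amounts for 500.0 kg of glass as set out in either problem or answer.
The oxide mass targets at 500.0 kg frit:
  K2O: 5.456% × 500.0 = 27.28 kg
  B2O3: 13.15% × 500.0 = 65.75 kg
  MgO: 31.91% × 500.0 = 159.6 kg
  Li2O: 3.423% × 500.0 = 17.11 kg
  SiO2: 38.22% × 500.0 = 191.1 kg
  ZrO2: 7.842% × 500.0 = 39.21 kg
Per-oxide balance check with the batch weights as given, against the basis in use (sums match the target masses up to rounding of the answer):
  K2O: 39.97·0.6825 = 27.28 kg (target 27.28 kg)
  B2O3: 116.0·0.5668 = 65.75 kg (target 65.75 kg)
  MgO: 73.29·0.9851 + 273.1·0.3199 = 159.6 kg (target 159.6 kg)
  Li2O: 42.00·0.4075 = 17.11 kg (target 17.11 kg)
  SiO2: 58.15·0.3247 + 273.1·0.6307 = 191.1 kg (target 191.1 kg)
  ZrO2: 58.15·0.6743 = 39.21 kg (target 39.21 kg)
Glass-mass sanity pass: total charge less LOI = 500.0 kg (targets for the oxides total 500.0 kg; with the basis standing at 500.0 kg — deltas are rounding alone).
Batch grand total — Σ batch = 602.5 kg; the LOI term Σ batch·LOI equals 102.5 kg; the yield ratio, glass ÷ batch: 82.99%.

Batch per 500.0 kg frit:
  Dead-burnt magnesia: 73.29 kg
  Li2CO3: 42.00 kg
  Orthoboric acid: 116.0 kg
  ZrSiO4: 58.15 kg
  Potash: 39.97 kg
  Mg3Si4O10(OH)2: 273.1 kg
Total batch = 602.5 kg; LOI loss = 102.5 kg; yield = 82.99%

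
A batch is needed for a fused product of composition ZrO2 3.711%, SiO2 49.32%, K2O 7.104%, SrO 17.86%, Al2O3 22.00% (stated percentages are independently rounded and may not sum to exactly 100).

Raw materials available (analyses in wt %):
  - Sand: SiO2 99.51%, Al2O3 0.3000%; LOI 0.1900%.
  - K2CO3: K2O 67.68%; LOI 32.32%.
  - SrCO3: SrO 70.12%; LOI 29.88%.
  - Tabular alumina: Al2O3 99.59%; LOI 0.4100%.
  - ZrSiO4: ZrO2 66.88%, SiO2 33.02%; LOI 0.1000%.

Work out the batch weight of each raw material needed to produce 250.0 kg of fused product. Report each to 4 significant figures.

All internal work maintains full float precision in all steps. Intermediates are printed, rounded to 4 significant figures, in the printout; every reported value carries a single rounding — the derived quantities, which include LOI, net glass mass, the five compositions, the totals, yield, are computed in full float precision, as written in the problem or the answer, from the batch weights on 250.0 kg of glass.
The oxide mass targets at 250.0 kg fused product:
  ZrO2: 3.711% × 250.0 = 9.278 kg
  SiO2: 49.32% × 250.0 = 123.3 kg
  K2O: 7.104% × 250.0 = 17.76 kg
  SrO: 17.86% × 250.0 = 44.65 kg
  Al2O3: 22.00% × 250.0 = 55.00 kg
Mass-balance tally per oxide using the reported weights, per the basis as stated (target by target, the sums agree exact up to rounding of places):
  ZrO2: 13.87·0.6688 = 9.276 kg (target 9.278 kg)
  SiO2: 119.3·0.9951 + 13.87·0.3302 = 123.3 kg (target 123.3 kg)
  K2O: 26.24·0.6768 = 17.76 kg (target 17.76 kg)
  SrO: 63.68·0.7012 = 44.65 kg (target 44.65 kg)
  Al2O3: 119.3·0.003000 + 54.87·0.9959 = 55.00 kg (target 55.00 kg)
Glass-mass closure: total batch − LOI = 250.0 kg (the targets, summed, come to 250.0 kg; stated basis 250.0 kg — any gap is answer rounding).
Total batch = Σ batch = 278.0 kg; LOI loss = Σ batch·LOI = 27.97 kg; glass ÷ batch gives a yield of 89.94%.

Batch per 250.0 kg fused product:
  Sand: 119.3 kg
  K2CO3: 26.24 kg
  SrCO3: 63.68 kg
  Tabular alumina: 54.87 kg
  ZrSiO4: 13.87 kg
Total batch = 278.0 kg; LOI loss = 27.97 kg; yield = 89.94%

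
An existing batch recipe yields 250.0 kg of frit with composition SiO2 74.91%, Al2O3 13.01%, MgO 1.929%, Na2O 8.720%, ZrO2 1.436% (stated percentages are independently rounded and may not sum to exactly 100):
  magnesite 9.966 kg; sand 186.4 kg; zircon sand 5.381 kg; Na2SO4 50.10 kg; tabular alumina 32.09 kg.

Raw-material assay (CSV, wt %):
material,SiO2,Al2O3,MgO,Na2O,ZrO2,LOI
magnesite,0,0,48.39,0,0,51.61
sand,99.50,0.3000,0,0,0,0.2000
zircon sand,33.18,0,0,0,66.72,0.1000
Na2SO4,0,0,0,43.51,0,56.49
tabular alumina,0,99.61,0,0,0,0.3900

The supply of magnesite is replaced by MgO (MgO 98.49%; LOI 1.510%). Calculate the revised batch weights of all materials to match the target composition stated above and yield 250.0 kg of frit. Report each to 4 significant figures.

All internal work runs at full precision through the solve; values along the way appear rounded off to 4 significant digits at each printed step — each reported figure is rounded just once — derived quantities are computed from the batch weights per 250.0 kg of glass in full float precision (the five compositions, the totals, net glass mass, ignition loss, the yield) precisely as stated by the problem or the answer.
Oxide-by-oxide targets in 250.0 kg frit:
  SiO2: 74.91% × 250.0 = 187.3 kg
  Al2O3: 13.01% × 250.0 = 32.52 kg
  MgO: 1.929% × 250.0 = 4.822 kg
  Na2O: 8.720% × 250.0 = 21.80 kg
  ZrO2: 1.436% × 250.0 = 3.590 kg
Per-oxide balance check on the weights just shown, against the basis in use (summed amounts equal target values modulo rounding of the values):
  SiO2: 186.4·0.9950 + 5.381·0.3318 = 187.3 kg (target 187.3 kg)
  Al2O3: 186.4·0.003000 + 32.09·0.9961 = 32.52 kg (target 32.52 kg)
  MgO: 4.896·0.9849 = 4.822 kg (target 4.822 kg)
  Na2O: 50.10·0.4351 = 21.80 kg (target 21.80 kg)
  ZrO2: 5.381·0.6672 = 3.590 kg (target 3.590 kg)
The glass-mass cross-check: batch total minus LOI = 250.0 kg (the Σ of target masses is 250.0 kg; basis as stated: 250.0 kg — any gap is answer rounding).
Summing the batch: Σ batch = 278.9 kg; LOI loss = Σ batch·LOI = 28.88 kg; glass ÷ batch gives a yield of 89.64%.

Revised batch per 250.0 kg frit:
  MgO: 4.896 kg
  sand: 186.4 kg
  zircon sand: 5.381 kg
  Na2SO4: 50.10 kg
  tabular alumina: 32.09 kg
Total batch = 278.9 kg; LOI loss = 28.88 kg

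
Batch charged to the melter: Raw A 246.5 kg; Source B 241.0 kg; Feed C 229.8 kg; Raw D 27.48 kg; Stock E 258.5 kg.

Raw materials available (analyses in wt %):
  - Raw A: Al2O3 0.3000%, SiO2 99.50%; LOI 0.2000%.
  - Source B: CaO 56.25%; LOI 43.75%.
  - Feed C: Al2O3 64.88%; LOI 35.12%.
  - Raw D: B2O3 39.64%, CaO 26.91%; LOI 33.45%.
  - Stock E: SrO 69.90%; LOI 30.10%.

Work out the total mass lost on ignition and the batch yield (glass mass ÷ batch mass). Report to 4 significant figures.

Values along the way are printed (rounded to four significant figures) within the worked lines; the whole derivation runs at full precision in all steps — every reported value includes exactly one rounding. All derived quantities, including the totals, LOI, the yield, glass mass, the five compositions, are re-derived starting from the weights for 729.6 kg of glass at exact precision as given in the problem or answer text.
Each material's LOI contribution:
  Raw A: 246.5 × 0.002000 = 0.4930 kg
  Source B: 241.0 × 0.4375 = 105.4 kg
  Feed C: 229.8 × 0.3512 = 80.71 kg
  Raw D: 27.48 × 0.3345 = 9.192 kg
  Stock E: 258.5 × 0.3010 = 77.81 kg
Total LOI = 273.6 kg
Glass = batch − LOI = 1003 − 273.6 = 729.6 kg

LOI loss = 273.6 kg; glass = 729.6 kg; yield = 72.73%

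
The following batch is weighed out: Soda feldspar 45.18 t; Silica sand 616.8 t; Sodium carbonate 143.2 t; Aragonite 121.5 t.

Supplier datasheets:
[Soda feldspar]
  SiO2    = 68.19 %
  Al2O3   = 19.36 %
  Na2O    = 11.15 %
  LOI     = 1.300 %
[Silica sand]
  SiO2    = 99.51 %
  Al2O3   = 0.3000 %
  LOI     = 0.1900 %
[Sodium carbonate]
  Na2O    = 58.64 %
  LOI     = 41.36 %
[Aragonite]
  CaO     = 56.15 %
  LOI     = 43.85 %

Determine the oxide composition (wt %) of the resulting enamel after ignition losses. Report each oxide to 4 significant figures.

Glass mass = 812.4 t (batch 926.7 − LOI 114.3).
Composition: SiO2 79.34%, CaO 8.397%, Al2O3 1.304%, Na2O 10.96%

Every computation carries full float precision all the way through. Intermediates are displayed, rounded to four significant digits, at each printed step. Exactly one rounding lands on each reported value. Derived quantities (yield, LOI, four oxide percentages, the totals, glass mass) are computed starting from the weights for 812.4 t of glass in full precision exactly as shown in problem or answer.
Delivered oxide masses:
  SiO2: 45.18·0.6819 + 616.8·0.9951 = 644.6 t
  CaO: 121.5·0.5615 = 68.22 t
  Al2O3: 45.18·0.1936 + 616.8·0.003000 = 10.60 t
  Na2O: 45.18·0.1115 + 143.2·0.5864 = 89.01 t
LOI: 45.18·0.01300 + 616.8·0.001900 + 143.2·0.4136 + 121.5·0.4385 = 114.3 t
Glass = total batch minus LOI = 926.7 − 114.3 = 812.4 t (equal to the oxide-mass sum)
each oxide over glass, ×100, is wt %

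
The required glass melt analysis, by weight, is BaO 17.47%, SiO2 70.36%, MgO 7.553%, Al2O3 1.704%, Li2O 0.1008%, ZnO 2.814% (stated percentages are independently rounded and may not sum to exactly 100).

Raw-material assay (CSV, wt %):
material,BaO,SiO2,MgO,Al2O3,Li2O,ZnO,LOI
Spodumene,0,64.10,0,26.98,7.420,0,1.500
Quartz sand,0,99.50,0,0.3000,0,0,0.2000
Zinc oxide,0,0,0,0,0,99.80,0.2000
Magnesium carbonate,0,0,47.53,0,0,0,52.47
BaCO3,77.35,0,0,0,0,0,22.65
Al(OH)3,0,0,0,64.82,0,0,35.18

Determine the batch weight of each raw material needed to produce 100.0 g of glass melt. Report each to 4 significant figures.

Values along the way are displayed, rounded to four significant figures, in the printout — each numeric step keeps exact precision at each step; every reported value undergoes a single rounding; all derived quantities, including totals, the six compositions, the yield, LOI, glass mass, are recomputed from the weighed amounts on 100.0 g of glass at exact precision, as given in the question or the answer.
Per-oxide target masses for 100.0 g glass melt:
  BaO: 17.47% × 100.0 = 17.47 g
  SiO2: 70.36% × 100.0 = 70.36 g
  MgO: 7.553% × 100.0 = 7.553 g
  Al2O3: 1.704% × 100.0 = 1.704 g
  Li2O: 0.1008% × 100.0 = 0.1008 g
  ZnO: 2.814% × 100.0 = 2.814 g
A balance pass over the oxides, given the weights on record, for the quoted basis mass (summed amounts equal target values once rounding is allowed for):
  BaO: 22.59·0.7735 = 17.47 g (target 17.47 g)
  SiO2: 1.358·0.6410 + 69.84·0.9950 = 70.36 g (target 70.36 g)
  MgO: 15.89·0.4753 = 7.553 g (target 7.553 g)
  Al2O3: 1.358·0.2698 + 69.84·0.003000 + 1.740·0.6482 = 1.704 g (target 1.704 g)
  Li2O: 1.358·0.07420 = 0.1008 g (target 0.1008 g)
  ZnO: 2.820·0.9980 = 2.814 g (target 2.814 g)
Glass mass check: Σ batch − LOI loss = 100.0 g (summing oxide targets gives 100.0 g; versus the stated basis of 100.0 g — any gap is answer rounding).
Whole-batch sum: Σ batch = 114.2 g; LOI loss = Σ batch·LOI = 14.23 g; glass ÷ batch gives a yield of 87.54%.

Batch per 100.0 g glass melt:
  Spodumene: 1.358 g
  Quartz sand: 69.84 g
  Zinc oxide: 2.820 g
  Magnesium carbonate: 15.89 g
  BaCO3: 22.59 g
  Al(OH)3: 1.740 g
Total batch = 114.2 g; LOI loss = 14.23 g; yield = 87.54%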